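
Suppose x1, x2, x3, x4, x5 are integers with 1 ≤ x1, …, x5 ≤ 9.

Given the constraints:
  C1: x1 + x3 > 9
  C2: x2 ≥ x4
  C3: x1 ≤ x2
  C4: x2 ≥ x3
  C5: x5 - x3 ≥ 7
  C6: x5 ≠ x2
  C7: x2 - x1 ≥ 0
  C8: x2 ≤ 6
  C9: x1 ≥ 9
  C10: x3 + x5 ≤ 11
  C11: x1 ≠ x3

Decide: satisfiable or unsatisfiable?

From constraints 3 and 9: x2 ≥ x1 and x1 ≥ 9, so x2 ≥ 9. From constraint 8: x2 ≤ 6. But 6 < 9, so no value of x2 works.

Unsatisfiable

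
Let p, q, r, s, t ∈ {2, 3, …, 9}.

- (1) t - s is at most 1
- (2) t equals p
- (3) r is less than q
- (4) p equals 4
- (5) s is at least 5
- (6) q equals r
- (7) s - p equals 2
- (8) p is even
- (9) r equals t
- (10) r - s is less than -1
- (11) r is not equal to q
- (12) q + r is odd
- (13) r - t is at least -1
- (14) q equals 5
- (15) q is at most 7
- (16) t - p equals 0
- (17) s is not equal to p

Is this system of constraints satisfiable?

Unsatisfiable

Constraint 14 fixes q = 5 and constraint 4 fixes p = 4. Constraints 2, 6, and 9 give q = r = t = p, so q = p. But 5 ≠ 4 — contradiction.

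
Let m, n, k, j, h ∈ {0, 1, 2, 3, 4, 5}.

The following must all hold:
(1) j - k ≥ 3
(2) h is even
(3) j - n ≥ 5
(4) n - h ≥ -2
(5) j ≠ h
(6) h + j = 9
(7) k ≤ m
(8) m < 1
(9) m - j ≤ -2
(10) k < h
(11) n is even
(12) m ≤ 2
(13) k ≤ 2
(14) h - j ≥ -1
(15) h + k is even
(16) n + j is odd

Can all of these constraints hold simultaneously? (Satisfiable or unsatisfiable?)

Unsatisfiable

Constraints 3, 4, and 14 give n − h ≥ -2, h − j ≥ -1, j − n ≥ 5.
Adding all 3 inequalities: the left sides telescope to 0, and the right sides sum to (-2) + (-1) + 5 = 2. So 0 ≥ 2, which is false.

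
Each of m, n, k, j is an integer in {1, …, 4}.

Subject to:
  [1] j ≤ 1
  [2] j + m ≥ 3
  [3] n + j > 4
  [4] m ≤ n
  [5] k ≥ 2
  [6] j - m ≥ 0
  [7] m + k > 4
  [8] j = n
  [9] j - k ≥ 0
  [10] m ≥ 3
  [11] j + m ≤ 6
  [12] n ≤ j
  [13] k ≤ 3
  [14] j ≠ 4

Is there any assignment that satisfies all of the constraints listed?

From constraints 4 and 10: n ≥ m and m ≥ 3, so n ≥ 3. From constraints 1 and 12: n ≤ j and j ≤ 1, so n ≤ 1. But 1 < 3, so no value of n works.

Unsatisfiable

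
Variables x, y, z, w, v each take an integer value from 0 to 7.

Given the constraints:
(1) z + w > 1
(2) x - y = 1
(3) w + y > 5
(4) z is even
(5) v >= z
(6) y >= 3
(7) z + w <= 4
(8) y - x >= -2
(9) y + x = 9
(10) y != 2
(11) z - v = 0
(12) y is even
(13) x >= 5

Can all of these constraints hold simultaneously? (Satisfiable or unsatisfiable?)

Satisfiable

One satisfying assignment is x = 5, y = 4, z = 0, w = 2, v = 0.
For the less obvious constraints — constraint 1: z + w = 2; constraint 2: x - y = 1; constraint 3: w + y = 6 — and the others hold by inspection.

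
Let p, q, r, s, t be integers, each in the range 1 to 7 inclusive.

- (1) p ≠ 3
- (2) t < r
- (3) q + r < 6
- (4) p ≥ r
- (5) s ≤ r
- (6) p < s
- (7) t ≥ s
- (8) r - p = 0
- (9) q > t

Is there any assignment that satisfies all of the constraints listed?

Constraints 2, 4, 6, and 7 give s ≤ t, t < r, r ≤ p, p < s. Chaining: s ≤ t < r ≤ p < s, which forces s < s — impossible.

Unsatisfiable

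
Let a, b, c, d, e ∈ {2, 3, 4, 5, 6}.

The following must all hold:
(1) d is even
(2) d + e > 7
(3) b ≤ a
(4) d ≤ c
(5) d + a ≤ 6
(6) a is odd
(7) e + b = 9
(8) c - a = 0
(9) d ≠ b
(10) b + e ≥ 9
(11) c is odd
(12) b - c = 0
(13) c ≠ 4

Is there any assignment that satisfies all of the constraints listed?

Setting (a, b, c, d, e) = (3, 3, 3, 2, 6) satisfies everything: constraint 2: d + e = 8; constraint 5: d + a = 5; constraint 7: e + b = 9, and the others follow.

Satisfiable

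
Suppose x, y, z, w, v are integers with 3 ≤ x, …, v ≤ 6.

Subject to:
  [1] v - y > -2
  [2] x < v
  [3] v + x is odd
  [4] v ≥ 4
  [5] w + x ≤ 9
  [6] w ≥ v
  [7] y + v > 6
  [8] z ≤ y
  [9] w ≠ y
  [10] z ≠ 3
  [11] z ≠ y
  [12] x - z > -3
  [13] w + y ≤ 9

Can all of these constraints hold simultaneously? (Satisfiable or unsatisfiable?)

Satisfiable

Try x = 3, y = 5, z = 4, w = 4, v = 4.
Check constraint 1: v - y = -1; constraint 5: w + x = 7; constraint 7: y + v = 9. The remaining constraints are straightforward to verify.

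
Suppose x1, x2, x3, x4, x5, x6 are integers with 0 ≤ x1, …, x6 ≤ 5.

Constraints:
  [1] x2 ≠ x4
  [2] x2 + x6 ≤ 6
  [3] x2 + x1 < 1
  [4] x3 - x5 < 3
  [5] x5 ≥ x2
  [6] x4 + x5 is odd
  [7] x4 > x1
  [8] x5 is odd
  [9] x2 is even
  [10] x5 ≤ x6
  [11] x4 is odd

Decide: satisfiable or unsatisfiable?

Constraint 11 makes x4 odd and constraint 8 makes x5 odd, so x4 + x5 must be even. Constraint 6 says x4 + x5 is odd — contradiction.

Unsatisfiable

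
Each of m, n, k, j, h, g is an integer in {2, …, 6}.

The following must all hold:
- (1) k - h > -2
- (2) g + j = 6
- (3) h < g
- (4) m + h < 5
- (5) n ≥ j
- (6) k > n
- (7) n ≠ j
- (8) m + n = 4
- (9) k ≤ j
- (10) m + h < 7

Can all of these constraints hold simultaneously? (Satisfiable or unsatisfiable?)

Constraints 5, 6, and 9 give n < k, k ≤ j, j ≤ n. Chaining: n < k ≤ j ≤ n, which forces n < n — impossible.

Unsatisfiable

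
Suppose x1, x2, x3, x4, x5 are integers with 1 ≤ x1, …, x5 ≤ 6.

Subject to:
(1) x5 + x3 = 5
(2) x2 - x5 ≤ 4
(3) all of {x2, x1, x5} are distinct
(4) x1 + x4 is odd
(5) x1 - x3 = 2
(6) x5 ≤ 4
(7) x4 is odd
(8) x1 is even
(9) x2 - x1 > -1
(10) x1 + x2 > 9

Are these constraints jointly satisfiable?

Satisfiable

Take x1 = 4, x2 = 6, x3 = 2, x4 = 1, x5 = 3. Then constraint 1: x5 + x3 = 5; constraint 2: x2 - x5 = 3, and every other listed constraint is also met.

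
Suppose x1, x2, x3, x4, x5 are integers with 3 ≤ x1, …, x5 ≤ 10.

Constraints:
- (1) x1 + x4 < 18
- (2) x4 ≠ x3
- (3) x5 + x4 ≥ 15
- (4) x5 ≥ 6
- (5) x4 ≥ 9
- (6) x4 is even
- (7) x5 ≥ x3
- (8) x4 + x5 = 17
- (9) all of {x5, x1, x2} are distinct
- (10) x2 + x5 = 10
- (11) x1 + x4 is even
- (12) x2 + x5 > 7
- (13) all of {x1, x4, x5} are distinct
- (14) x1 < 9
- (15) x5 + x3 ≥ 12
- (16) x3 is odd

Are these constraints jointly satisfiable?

One satisfying assignment is x1 = 6, x2 = 3, x3 = 7, x4 = 10, x5 = 7.
For the less obvious constraints — constraint 1: x1 + x4 = 16; constraint 3: x5 + x4 = 17; constraint 8: x4 + x5 = 17 — and the others hold by inspection.

Satisfiable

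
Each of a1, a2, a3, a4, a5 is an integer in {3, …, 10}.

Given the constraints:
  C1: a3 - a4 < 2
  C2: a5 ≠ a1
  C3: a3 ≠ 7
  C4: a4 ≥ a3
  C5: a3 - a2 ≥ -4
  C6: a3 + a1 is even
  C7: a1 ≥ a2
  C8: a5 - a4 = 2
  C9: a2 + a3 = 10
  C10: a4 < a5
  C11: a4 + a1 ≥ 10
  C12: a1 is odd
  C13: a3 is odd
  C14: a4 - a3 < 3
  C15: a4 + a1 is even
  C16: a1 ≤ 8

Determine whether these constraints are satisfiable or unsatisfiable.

Satisfiable

Take a1 = 7, a2 = 7, a3 = 3, a4 = 3, a5 = 5. Then constraint 1: a3 - a4 = 0; constraint 5: a3 - a2 = -4, and every other listed constraint is also met.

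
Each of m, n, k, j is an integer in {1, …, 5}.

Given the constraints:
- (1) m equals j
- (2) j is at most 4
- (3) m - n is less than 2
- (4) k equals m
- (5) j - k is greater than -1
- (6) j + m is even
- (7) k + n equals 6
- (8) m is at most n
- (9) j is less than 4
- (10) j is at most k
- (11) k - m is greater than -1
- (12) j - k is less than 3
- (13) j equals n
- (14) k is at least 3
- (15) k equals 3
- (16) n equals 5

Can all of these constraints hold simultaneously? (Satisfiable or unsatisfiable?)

Constraint 15 fixes k = 3 and constraint 16 fixes n = 5. Constraints 1, 4, and 13 give k = m = j = n, so k = n. But 3 ≠ 5 — contradiction.

Unsatisfiable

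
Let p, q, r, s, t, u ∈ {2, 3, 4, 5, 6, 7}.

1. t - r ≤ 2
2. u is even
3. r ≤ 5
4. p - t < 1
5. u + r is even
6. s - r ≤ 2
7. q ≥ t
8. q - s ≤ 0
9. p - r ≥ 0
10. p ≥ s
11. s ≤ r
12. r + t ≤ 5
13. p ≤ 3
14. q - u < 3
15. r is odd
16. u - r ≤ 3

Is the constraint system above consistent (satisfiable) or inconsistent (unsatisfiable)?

Constraint 2 makes u even and constraint 15 makes r odd, so u + r must be odd. Constraint 5 says u + r is even — contradiction.

Unsatisfiable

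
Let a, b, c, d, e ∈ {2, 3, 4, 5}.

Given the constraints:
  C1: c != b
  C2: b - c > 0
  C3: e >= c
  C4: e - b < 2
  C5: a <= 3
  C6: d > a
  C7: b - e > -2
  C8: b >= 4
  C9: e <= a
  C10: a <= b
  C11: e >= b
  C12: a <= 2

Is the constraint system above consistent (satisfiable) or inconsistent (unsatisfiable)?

From constraints 8 and 11: e ≥ b and b ≥ 4, so e ≥ 4. From constraints 9 and 12: e ≤ a and a ≤ 2, so e ≤ 2. But 2 < 4, so no value of e works.

Unsatisfiable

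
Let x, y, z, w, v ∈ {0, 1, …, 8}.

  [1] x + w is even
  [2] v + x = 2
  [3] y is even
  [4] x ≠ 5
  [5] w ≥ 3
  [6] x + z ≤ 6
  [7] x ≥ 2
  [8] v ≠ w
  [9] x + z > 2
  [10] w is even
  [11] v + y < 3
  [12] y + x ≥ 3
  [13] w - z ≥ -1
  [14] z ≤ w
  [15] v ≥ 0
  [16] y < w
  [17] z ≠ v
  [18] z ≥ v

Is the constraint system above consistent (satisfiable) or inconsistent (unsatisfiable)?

Setting (x, y, z, w, v) = (2, 2, 2, 4, 0) satisfies everything: constraint 2: v + x = 2; constraint 6: x + z = 4; constraint 9: x + z = 4, and the others follow.

Satisfiable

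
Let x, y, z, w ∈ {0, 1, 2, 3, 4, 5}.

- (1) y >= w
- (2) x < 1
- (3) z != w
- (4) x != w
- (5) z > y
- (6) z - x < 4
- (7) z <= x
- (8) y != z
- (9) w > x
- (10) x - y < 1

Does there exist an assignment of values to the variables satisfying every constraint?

Constraints 1, 5, 7, and 9 give z ≤ x, x < w, w ≤ y, y < z. Chaining: z ≤ x < w ≤ y < z, which forces z < z — impossible.

Unsatisfiable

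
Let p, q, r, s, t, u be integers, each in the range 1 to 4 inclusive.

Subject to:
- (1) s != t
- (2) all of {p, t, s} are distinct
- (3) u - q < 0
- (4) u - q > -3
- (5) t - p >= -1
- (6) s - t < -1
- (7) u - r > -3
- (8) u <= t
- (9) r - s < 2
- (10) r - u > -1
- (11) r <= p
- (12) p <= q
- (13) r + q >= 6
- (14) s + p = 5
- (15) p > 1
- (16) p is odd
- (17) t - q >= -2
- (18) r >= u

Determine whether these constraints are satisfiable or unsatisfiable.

Satisfiable

The assignment p = 3, q = 4, r = 3, s = 2, t = 4, u = 3 works:
  constraint 3 holds since u - q = -1.
  constraint 4 holds since u - q = -1.
The rest check out directly.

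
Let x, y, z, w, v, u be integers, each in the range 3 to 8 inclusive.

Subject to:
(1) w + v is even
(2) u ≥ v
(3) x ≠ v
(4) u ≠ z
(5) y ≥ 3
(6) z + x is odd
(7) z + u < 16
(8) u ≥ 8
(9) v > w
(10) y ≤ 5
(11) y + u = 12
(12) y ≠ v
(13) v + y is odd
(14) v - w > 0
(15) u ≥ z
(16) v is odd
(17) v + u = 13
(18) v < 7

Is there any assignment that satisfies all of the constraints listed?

Satisfiable

Take x = 6, y = 4, z = 5, w = 3, v = 5, u = 8. Then constraint 7: z + u = 13; constraint 11: y + u = 12; constraint 14: v - w = 2, and every other listed constraint is also met.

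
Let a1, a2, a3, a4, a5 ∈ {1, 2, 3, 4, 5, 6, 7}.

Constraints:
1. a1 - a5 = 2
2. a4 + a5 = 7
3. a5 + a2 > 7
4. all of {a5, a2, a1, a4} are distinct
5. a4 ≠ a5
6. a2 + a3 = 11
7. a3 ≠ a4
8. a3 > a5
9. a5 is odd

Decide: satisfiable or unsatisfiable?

Satisfiable

One satisfying assignment is a1 = 7, a2 = 4, a3 = 7, a4 = 2, a5 = 5.
For the less obvious constraints — constraint 1: a1 - a5 = 2; constraint 2: a4 + a5 = 7 — and the others hold by inspection.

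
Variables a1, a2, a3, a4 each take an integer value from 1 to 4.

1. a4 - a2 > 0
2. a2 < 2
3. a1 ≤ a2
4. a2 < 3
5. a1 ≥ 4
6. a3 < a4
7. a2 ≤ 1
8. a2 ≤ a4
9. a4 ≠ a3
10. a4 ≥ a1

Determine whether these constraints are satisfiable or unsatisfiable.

From constraints 3 and 5: a2 ≥ a1 and a1 ≥ 4, so a2 ≥ 4. From constraint 7: a2 ≤ 1. But 1 < 4, so no value of a2 works.

Unsatisfiable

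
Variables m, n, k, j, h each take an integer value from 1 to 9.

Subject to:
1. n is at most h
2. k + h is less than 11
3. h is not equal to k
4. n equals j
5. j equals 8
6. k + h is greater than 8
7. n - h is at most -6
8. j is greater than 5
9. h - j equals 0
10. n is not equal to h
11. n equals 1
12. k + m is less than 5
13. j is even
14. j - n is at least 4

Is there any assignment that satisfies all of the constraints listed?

Constraint 11 fixes n = 1 and constraint 5 fixes j = 8, but constraint 4 requires n = j. Since 1 ≠ 8, contradiction.

Unsatisfiable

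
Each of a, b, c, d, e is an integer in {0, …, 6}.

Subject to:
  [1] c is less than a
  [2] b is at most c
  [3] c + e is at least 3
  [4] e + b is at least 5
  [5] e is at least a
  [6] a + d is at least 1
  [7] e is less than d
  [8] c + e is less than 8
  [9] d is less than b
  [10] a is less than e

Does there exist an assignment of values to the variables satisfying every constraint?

Unsatisfiable

Constraints 1, 2, 7, 9, and 10 give b ≤ c, c < a, a < e, e < d, d < b. Chaining: b ≤ c < a < e < d < b, which forces b < b — impossible.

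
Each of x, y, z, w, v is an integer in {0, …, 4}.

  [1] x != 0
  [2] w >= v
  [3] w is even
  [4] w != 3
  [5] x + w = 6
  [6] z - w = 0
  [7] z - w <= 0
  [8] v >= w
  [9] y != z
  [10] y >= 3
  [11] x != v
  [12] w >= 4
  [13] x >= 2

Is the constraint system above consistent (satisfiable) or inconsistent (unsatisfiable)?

Try x = 2, y = 3, z = 4, w = 4, v = 4.
Check constraint 5: x + w = 6; constraint 6: z - w = 0; constraint 7: z - w = 0. The remaining constraints are straightforward to verify.

Satisfiable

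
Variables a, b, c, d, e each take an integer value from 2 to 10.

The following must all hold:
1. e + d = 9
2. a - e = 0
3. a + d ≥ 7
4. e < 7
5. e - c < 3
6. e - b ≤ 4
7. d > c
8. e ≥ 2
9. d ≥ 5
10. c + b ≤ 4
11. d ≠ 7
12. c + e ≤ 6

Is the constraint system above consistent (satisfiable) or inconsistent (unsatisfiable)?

Try a = 3, b = 2, c = 2, d = 6, e = 3.
Check constraint 1: e + d = 9; constraint 2: a - e = 0; constraint 3: a + d = 9. The remaining constraints are straightforward to verify.

Satisfiable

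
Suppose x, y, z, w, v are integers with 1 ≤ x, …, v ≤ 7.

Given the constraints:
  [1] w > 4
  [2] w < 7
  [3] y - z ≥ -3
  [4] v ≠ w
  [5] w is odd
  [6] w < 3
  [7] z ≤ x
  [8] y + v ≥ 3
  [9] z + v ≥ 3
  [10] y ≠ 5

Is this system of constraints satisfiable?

From constraint 1: w ≥ 5. From constraint 6: w ≤ 2. But 2 < 5, so no value of w works.

Unsatisfiable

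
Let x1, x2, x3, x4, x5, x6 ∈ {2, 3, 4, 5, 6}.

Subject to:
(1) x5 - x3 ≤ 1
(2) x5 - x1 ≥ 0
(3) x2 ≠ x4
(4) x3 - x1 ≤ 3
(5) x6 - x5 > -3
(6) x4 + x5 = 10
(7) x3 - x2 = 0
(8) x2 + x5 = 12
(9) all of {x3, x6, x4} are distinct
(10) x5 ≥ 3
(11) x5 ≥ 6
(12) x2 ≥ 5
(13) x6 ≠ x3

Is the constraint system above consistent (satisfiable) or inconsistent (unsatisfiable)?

Satisfiable

One satisfying assignment is x1 = 5, x2 = 6, x3 = 6, x4 = 4, x5 = 6, x6 = 5.
For the less obvious constraints — constraint 1: x5 - x3 = 0; constraint 2: x5 - x1 = 1; constraint 4: x3 - x1 = 1 — and the others hold by inspection.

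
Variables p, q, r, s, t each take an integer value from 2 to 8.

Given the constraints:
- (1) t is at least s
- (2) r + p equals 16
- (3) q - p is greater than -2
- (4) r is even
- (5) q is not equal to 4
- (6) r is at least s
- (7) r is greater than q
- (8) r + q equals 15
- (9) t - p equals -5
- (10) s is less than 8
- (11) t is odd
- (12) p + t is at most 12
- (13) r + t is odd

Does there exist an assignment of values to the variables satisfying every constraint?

Satisfiable

The assignment p = 8, q = 7, r = 8, s = 3, t = 3 works:
  constraint 2 holds since r + p = 16.
  constraint 3 holds since q - p = -1.
  constraint 8 holds since r + q = 15.
The rest check out directly.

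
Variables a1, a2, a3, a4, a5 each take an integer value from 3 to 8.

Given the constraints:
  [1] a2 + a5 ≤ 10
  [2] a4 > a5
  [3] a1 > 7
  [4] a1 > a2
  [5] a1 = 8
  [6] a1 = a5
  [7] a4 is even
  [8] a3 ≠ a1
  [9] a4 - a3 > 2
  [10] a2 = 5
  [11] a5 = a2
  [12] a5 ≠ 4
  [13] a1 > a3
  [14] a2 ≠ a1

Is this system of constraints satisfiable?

Constraint 5 fixes a1 = 8 and constraint 10 fixes a2 = 5. Constraints 6 and 11 give a1 = a5 = a2, so a1 = a2. But 8 ≠ 5 — contradiction.

Unsatisfiable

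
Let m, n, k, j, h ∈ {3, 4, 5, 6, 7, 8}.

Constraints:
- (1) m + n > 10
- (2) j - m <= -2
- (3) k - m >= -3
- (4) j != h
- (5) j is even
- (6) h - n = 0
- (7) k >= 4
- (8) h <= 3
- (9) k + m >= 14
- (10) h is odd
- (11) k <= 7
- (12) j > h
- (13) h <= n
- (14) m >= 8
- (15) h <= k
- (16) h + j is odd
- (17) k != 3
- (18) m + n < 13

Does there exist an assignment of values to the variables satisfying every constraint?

Setting (m, n, k, j, h) = (8, 3, 6, 4, 3) satisfies everything: constraint 1: m + n = 11; constraint 2: j - m = -4; constraint 3: k - m = -2, and the others follow.

Satisfiable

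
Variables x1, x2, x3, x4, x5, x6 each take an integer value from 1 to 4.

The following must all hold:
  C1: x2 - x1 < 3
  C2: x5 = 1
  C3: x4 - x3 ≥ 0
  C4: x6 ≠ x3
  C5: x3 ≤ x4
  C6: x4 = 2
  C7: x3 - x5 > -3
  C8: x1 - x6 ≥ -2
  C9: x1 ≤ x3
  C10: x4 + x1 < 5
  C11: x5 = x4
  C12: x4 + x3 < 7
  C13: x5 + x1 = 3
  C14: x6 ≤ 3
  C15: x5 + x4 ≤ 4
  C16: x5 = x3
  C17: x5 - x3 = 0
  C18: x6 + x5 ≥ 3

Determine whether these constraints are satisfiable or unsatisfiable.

Unsatisfiable

Constraint 2 fixes x5 = 1 and constraint 6 fixes x4 = 2, but constraint 11 requires x5 = x4. Since 1 ≠ 2, contradiction.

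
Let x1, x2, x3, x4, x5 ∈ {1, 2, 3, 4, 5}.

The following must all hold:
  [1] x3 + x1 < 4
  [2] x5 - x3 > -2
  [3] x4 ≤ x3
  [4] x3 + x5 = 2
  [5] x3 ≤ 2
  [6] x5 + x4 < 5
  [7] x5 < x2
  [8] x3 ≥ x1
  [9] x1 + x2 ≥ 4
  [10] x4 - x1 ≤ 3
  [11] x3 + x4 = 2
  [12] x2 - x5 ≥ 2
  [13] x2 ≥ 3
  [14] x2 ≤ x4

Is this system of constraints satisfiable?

Unsatisfiable

From constraints 13 and 14: x4 ≥ x2 and x2 ≥ 3, so x4 ≥ 3. From constraints 3 and 5: x4 ≤ x3 and x3 ≤ 2, so x4 ≤ 2. But 2 < 3, so no value of x4 works.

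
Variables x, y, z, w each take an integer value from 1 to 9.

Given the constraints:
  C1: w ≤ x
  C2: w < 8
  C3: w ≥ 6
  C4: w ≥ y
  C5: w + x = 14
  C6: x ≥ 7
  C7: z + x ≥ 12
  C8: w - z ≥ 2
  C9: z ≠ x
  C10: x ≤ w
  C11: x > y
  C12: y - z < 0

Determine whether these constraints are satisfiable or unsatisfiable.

Satisfiable

The assignment x = 7, y = 4, z = 5, w = 7 works:
  constraint 5 holds since w + x = 14.
  constraint 7 holds since z + x = 12.
  constraint 8 holds since w - z = 2.
The rest check out directly.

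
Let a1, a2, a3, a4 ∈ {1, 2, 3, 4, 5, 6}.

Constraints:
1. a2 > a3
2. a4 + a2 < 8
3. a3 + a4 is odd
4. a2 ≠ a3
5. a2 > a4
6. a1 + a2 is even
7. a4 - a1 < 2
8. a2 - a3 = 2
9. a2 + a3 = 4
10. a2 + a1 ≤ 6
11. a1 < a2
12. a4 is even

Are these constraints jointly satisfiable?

Try a1 = 1, a2 = 3, a3 = 1, a4 = 2.
Check constraint 2: a4 + a2 = 5; constraint 7: a4 - a1 = 1. The remaining constraints are straightforward to verify.

Satisfiable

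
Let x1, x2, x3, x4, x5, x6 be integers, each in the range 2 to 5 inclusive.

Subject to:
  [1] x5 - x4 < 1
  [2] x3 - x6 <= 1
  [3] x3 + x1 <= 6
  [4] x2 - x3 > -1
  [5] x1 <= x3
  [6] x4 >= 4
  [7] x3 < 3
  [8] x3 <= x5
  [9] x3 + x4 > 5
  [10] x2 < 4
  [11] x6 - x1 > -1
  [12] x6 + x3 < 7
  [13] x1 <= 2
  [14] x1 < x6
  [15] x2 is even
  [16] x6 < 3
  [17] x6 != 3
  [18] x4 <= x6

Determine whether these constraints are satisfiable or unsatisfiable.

From constraints 6 and 18: x6 ≥ x4 and x4 ≥ 4, so x6 ≥ 4. From constraint 16: x6 ≤ 2. But 2 < 4, so no value of x6 works.

Unsatisfiable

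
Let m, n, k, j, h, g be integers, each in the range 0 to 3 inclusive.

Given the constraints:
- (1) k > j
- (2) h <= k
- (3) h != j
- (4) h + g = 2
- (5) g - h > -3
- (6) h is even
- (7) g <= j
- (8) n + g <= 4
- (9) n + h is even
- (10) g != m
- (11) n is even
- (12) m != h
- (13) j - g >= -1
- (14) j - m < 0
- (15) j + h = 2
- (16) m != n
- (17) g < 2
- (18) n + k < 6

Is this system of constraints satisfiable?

Setting (m, n, k, j, h, g) = (1, 2, 2, 0, 2, 0) satisfies everything: constraint 4: h + g = 2; constraint 5: g - h = -2; constraint 8: n + g = 2, and the others follow.

Satisfiable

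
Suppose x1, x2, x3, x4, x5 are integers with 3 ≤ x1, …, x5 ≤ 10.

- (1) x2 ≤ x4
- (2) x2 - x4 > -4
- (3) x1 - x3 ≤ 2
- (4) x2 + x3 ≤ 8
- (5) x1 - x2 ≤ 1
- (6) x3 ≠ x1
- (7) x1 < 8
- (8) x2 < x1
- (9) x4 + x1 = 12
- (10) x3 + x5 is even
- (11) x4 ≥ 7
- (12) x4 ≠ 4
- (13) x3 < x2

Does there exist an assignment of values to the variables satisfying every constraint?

Take x1 = 5, x2 = 4, x3 = 3, x4 = 7, x5 = 5. Then constraint 2: x2 - x4 = -3; constraint 3: x1 - x3 = 2; constraint 4: x2 + x3 = 7, and every other listed constraint is also met.

Satisfiable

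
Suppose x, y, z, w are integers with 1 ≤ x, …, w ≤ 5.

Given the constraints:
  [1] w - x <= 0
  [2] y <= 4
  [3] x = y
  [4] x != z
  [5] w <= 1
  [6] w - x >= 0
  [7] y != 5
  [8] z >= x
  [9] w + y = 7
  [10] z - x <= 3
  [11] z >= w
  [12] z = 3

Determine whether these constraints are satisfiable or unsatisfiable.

From constraint 5: w ≤ 1. From constraint 2: y ≤ 4. Hence w + y ≤ 5. But constraint 9 requires w + y = 7, and 7 > 5. Contradiction.

Unsatisfiable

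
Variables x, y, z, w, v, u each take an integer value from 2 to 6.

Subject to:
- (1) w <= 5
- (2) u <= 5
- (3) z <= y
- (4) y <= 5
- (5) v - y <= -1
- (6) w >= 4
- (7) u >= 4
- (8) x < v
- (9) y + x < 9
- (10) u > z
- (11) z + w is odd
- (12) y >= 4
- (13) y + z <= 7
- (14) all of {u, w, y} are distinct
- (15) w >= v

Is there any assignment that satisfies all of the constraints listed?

Unsatisfiable

Constraints 1, 2, 4, 6, 7, and 12 confine each of u, w, y to the 2 values {4, 5}.
Constraint 14 requires all 3 of them to be distinct, but only 2 values are available — impossible by the pigeonhole principle.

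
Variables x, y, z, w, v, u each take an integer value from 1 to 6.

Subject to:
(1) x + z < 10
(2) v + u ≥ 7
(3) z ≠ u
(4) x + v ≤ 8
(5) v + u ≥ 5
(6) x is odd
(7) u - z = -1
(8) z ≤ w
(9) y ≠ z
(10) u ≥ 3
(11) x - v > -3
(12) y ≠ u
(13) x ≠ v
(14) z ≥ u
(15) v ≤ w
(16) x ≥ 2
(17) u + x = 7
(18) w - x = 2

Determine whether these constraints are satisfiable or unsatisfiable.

Take x = 3, y = 6, z = 5, w = 5, v = 4, u = 4. Then constraint 1: x + z = 8; constraint 2: v + u = 8, and every other listed constraint is also met.

Satisfiable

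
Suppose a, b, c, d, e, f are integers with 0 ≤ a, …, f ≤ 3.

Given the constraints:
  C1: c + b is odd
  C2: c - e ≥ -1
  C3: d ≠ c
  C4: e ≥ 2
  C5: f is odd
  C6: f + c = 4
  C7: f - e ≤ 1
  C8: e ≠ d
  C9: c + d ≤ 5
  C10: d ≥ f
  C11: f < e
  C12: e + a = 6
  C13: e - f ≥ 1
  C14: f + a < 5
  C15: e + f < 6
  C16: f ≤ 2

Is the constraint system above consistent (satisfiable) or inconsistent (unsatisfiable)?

The assignment a = 3, b = 0, c = 3, d = 1, e = 3, f = 1 works:
  constraint 2 holds since c - e = 0.
  constraint 6 holds since f + c = 4.
The rest check out directly.

Satisfiable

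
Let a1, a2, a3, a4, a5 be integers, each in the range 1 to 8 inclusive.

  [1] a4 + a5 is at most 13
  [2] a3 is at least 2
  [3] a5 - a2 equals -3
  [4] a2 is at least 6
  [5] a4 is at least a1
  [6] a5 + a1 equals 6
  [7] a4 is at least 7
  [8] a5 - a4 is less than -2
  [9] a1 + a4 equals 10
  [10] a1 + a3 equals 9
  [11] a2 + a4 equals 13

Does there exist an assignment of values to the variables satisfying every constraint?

One satisfying assignment is a1 = 3, a2 = 6, a3 = 6, a4 = 7, a5 = 3.
For the less obvious constraints — constraint 1: a4 + a5 = 10; constraint 3: a5 - a2 = -3 — and the others hold by inspection.

Satisfiable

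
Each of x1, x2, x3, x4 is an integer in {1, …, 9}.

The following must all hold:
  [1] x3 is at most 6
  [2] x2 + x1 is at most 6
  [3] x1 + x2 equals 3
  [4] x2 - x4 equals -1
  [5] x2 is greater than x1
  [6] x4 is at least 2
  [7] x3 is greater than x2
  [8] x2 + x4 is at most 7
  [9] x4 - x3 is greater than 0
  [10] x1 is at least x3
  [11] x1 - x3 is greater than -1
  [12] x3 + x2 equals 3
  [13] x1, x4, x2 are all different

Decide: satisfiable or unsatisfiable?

Constraints 5, 7, and 10 give x2 < x3, x3 ≤ x1, x1 < x2. Chaining: x2 < x3 ≤ x1 < x2, which forces x2 < x2 — impossible.

Unsatisfiable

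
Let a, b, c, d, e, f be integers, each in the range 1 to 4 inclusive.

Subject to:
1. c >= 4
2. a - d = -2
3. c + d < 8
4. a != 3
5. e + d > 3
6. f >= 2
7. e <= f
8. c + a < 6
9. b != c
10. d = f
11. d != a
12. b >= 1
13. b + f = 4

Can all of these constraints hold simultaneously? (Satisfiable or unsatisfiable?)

Try a = 1, b = 1, c = 4, d = 3, e = 3, f = 3.
Check constraint 2: a - d = -2; constraint 3: c + d = 7. The remaining constraints are straightforward to verify.

Satisfiable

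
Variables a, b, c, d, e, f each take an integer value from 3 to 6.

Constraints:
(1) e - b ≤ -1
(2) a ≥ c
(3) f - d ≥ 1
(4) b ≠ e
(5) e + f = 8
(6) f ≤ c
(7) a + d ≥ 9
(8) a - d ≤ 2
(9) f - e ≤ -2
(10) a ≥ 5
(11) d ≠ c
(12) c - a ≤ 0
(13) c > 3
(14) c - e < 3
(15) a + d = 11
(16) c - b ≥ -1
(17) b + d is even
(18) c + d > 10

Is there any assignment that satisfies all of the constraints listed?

Unsatisfiable

Constraints 1, 3, 8, 9, 12, and 16 give d − a ≥ -2, a − c ≥ 0, c − b ≥ -1, b − e ≥ 1, e − f ≥ 2, f − d ≥ 1.
Adding all 6 inequalities: the left sides telescope to 0, and the right sides sum to (-2) + 0 + (-1) + 1 + 2 + 1 = 1. So 0 ≥ 1, which is false.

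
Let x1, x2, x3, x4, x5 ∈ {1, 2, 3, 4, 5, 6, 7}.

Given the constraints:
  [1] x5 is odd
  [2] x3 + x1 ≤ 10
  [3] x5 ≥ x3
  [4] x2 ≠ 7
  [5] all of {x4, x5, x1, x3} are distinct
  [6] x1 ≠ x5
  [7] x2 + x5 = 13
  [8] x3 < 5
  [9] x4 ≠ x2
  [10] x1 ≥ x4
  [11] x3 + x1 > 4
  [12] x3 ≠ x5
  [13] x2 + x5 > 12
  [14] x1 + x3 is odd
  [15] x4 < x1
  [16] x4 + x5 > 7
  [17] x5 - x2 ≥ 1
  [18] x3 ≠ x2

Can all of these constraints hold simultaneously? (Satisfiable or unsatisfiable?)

Satisfiable

The assignment x1 = 6, x2 = 6, x3 = 1, x4 = 3, x5 = 7 works:
  constraint 2 holds since x3 + x1 = 7.
  constraint 7 holds since x2 + x5 = 13.
  constraint 11 holds since x3 + x1 = 7.
The rest check out directly.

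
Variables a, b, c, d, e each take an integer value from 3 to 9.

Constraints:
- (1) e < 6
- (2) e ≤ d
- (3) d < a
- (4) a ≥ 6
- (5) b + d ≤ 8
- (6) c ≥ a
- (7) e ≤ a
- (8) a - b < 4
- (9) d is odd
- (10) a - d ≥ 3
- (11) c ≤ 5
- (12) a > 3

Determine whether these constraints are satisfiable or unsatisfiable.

From constraint 4: a ≥ 6. From constraints 6 and 11: a ≤ c and c ≤ 5, so a ≤ 5. But 5 < 6, so no value of a works.

Unsatisfiable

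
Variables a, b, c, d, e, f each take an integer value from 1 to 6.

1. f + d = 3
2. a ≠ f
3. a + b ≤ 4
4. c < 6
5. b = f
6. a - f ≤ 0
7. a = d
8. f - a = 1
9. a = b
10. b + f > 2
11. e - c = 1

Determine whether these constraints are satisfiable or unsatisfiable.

Unsatisfiable

From constraints 5 and 9, a = b = f, so a = f. But constraint 2 says a ≠ f. Contradiction.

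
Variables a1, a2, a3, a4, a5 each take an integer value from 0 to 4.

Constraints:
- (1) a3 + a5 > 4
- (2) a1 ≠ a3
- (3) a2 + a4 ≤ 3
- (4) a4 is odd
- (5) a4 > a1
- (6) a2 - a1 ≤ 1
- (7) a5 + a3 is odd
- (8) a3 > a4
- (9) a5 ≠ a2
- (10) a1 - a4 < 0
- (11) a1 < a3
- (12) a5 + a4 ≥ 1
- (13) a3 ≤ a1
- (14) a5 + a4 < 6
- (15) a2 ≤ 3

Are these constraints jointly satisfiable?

Unsatisfiable

Constraints 8, 10, and 13 give a4 < a3, a3 ≤ a1, a1 < a4. Chaining: a4 < a3 ≤ a1 < a4, which forces a4 < a4 — impossible.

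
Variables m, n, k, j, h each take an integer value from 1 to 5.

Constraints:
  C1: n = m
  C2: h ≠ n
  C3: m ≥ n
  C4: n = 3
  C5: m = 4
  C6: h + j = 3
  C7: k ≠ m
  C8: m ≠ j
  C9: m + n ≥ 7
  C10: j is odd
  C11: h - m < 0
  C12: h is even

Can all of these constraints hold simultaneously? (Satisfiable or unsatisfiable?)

Unsatisfiable

Constraint 4 fixes n = 3 and constraint 5 fixes m = 4, but constraint 1 requires n = m. Since 3 ≠ 4, contradiction.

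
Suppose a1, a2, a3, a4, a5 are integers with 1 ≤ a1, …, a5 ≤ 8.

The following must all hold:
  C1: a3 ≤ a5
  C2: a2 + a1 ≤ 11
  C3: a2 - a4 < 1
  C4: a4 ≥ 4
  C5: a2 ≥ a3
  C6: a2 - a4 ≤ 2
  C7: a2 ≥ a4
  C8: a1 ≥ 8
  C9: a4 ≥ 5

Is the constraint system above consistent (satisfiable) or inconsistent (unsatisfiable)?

From constraints 7 and 9: a2 ≥ a4 ≥ 5. From constraint 8: a1 ≥ 8. Hence a2 + a1 ≥ 13. But constraint 2 requires a2 + a1 ≤ 11, and 11 < 13. Contradiction.

Unsatisfiable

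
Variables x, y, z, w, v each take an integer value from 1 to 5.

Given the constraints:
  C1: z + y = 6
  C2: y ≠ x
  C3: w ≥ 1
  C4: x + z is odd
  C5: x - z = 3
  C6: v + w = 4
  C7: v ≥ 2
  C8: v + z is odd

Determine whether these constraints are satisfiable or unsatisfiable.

Satisfiable

Take x = 5, y = 4, z = 2, w = 1, v = 3. Then constraint 1: z + y = 6; constraint 5: x - z = 3; constraint 6: v + w = 4, and every other listed constraint is also met.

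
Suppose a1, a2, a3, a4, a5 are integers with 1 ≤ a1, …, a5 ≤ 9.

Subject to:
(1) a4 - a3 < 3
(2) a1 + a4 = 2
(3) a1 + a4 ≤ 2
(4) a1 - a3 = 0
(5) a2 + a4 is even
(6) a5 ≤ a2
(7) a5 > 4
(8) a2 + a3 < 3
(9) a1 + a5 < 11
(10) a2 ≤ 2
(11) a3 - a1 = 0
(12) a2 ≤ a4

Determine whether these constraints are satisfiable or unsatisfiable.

Unsatisfiable

From constraint 7: a5 ≥ 5. From constraints 6 and 10: a5 ≤ a2 and a2 ≤ 2, so a5 ≤ 2. But 2 < 5, so no value of a5 works.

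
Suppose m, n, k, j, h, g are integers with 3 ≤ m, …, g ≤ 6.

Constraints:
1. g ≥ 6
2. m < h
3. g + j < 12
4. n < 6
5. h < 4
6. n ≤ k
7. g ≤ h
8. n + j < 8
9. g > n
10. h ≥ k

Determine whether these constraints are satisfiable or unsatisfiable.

Unsatisfiable

From constraints 1 and 7: h ≥ g and g ≥ 6, so h ≥ 6. From constraint 5: h ≤ 3. But 3 < 6, so no value of h works.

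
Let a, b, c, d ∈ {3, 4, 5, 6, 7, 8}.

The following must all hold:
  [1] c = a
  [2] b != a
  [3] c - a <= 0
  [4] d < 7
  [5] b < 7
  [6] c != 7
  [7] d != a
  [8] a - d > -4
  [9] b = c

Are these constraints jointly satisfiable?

From constraints 1 and 9, b = c = a, so b = a. But constraint 2 says b ≠ a. Contradiction.

Unsatisfiable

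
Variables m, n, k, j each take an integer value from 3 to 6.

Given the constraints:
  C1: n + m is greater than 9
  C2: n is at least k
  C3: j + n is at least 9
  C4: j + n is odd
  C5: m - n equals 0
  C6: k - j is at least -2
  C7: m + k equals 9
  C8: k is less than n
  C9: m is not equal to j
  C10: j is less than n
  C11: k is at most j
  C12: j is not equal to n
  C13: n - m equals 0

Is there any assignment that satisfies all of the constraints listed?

Satisfiable

Take m = 6, n = 6, k = 3, j = 5. Then constraint 1: n + m = 12; constraint 3: j + n = 11, and every other listed constraint is also met.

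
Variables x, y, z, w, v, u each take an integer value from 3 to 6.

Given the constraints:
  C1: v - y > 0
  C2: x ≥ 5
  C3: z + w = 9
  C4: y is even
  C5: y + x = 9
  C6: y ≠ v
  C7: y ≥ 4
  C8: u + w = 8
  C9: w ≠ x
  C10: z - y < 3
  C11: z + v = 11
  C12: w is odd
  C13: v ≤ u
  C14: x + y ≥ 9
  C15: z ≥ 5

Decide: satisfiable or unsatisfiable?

Satisfiable

One satisfying assignment is x = 5, y = 4, z = 6, w = 3, v = 5, u = 5.
For the less obvious constraints — constraint 1: v - y = 1; constraint 3: z + w = 9 — and the others hold by inspection.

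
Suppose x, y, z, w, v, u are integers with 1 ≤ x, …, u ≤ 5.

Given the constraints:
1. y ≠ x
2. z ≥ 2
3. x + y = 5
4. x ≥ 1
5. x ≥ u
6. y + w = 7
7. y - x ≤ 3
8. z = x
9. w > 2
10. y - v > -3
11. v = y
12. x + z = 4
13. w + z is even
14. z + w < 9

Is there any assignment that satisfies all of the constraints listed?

Satisfiable

One satisfying assignment is x = 2, y = 3, z = 2, w = 4, v = 3, u = 2.
For the less obvious constraints — constraint 3: x + y = 5; constraint 6: y + w = 7 — and the others hold by inspection.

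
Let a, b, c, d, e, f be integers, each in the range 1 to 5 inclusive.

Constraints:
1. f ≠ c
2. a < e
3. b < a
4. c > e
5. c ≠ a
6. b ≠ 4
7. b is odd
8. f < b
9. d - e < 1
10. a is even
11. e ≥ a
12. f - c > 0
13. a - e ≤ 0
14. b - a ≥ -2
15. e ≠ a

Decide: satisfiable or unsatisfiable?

Constraints 3, 4, 8, 12, and 13 give c < f, f < b, b < a, a ≤ e, e < c. Chaining: c < f < b < a ≤ e < c, which forces c < c — impossible.

Unsatisfiable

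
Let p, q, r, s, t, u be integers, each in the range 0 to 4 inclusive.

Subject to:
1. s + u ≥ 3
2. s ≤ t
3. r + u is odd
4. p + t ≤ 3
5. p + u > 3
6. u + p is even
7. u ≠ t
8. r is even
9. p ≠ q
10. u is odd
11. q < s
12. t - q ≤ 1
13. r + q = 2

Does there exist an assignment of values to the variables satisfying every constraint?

Take p = 1, q = 0, r = 2, s = 1, t = 1, u = 3. Then constraint 1: s + u = 4; constraint 4: p + t = 2, and every other listed constraint is also met.

Satisfiable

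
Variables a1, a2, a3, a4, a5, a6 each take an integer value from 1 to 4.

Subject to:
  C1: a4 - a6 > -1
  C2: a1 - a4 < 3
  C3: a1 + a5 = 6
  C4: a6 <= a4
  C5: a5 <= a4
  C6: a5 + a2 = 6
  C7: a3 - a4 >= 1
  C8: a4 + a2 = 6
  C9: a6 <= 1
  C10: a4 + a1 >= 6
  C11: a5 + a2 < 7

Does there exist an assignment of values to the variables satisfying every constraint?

Satisfiable

One satisfying assignment is a1 = 4, a2 = 4, a3 = 3, a4 = 2, a5 = 2, a6 = 1.
For the less obvious constraints — constraint 1: a4 - a6 = 1; constraint 2: a1 - a4 = 2; constraint 3: a1 + a5 = 6 — and the others hold by inspection.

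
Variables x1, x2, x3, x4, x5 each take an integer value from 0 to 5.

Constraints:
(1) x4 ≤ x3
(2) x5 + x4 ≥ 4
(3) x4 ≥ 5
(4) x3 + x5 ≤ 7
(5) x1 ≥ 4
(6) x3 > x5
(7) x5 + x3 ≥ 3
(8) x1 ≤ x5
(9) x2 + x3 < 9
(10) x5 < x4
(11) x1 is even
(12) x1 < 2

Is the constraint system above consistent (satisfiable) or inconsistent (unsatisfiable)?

Unsatisfiable

From constraints 1 and 3: x3 ≥ x4 ≥ 5. From constraints 5 and 8: x5 ≥ x1 ≥ 4. Hence x3 + x5 ≥ 9. But constraint 4 requires x3 + x5 ≤ 7, and 7 < 9. Contradiction.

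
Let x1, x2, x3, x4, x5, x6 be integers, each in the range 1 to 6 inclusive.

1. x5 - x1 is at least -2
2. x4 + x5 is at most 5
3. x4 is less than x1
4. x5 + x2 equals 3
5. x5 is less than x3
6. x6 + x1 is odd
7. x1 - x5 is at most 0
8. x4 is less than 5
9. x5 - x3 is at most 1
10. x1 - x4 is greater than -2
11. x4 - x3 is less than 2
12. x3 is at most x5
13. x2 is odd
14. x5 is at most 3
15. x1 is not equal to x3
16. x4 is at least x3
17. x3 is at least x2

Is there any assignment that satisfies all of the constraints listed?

Constraints 3, 5, 7, and 16 give x1 ≤ x5, x5 < x3, x3 ≤ x4, x4 < x1. Chaining: x1 ≤ x5 < x3 ≤ x4 < x1, which forces x1 < x1 — impossible.

Unsatisfiable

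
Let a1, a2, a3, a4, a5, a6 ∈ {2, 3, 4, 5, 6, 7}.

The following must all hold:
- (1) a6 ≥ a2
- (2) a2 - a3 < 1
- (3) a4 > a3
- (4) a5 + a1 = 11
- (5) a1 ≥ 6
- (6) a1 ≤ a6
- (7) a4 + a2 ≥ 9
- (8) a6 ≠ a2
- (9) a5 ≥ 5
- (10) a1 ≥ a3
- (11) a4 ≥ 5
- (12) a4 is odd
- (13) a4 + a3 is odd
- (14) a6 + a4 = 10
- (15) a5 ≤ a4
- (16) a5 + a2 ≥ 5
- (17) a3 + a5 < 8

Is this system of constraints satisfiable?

From constraints 5 and 6: a6 ≥ a1 ≥ 6. From constraints 9 and 15: a4 ≥ a5 ≥ 5. Hence a6 + a4 ≥ 11. But constraint 14 requires a6 + a4 = 10, and 10 < 11. Contradiction.

Unsatisfiable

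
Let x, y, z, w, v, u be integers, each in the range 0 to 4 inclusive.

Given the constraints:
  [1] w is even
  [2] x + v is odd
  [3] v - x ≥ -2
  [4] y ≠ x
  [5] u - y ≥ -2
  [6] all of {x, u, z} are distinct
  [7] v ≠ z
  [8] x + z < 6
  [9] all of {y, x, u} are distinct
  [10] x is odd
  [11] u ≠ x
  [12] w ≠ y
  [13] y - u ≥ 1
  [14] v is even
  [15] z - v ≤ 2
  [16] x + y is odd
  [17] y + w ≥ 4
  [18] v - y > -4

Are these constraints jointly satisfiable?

Satisfiable

One satisfying assignment is x = 1, y = 4, z = 4, w = 2, v = 2, u = 2.
For the less obvious constraints — constraint 3: v - x = 1; constraint 5: u - y = -2 — and the others hold by inspection.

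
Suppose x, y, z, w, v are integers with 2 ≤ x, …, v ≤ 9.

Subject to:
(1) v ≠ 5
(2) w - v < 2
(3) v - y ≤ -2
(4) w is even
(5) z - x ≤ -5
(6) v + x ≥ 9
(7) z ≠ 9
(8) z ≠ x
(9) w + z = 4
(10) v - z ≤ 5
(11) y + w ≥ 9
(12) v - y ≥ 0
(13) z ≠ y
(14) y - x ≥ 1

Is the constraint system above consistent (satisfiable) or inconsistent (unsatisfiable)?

Constraints 5, 10, 12, and 14 give x − z ≥ 5, z − v ≥ -5, v − y ≥ 0, y − x ≥ 1.
Adding all 4 inequalities: the left sides telescope to 0, and the right sides sum to 5 + (-5) + 0 + 1 = 1. So 0 ≥ 1, which is false.

Unsatisfiable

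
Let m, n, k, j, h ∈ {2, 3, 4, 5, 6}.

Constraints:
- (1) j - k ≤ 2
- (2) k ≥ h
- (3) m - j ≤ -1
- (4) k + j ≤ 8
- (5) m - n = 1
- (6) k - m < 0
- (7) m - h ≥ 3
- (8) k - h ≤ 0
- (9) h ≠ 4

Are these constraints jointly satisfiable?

Constraints 1, 3, 7, and 8 give m − h ≥ 3, h − k ≥ 0, k − j ≥ -2, j − m ≥ 1.
Adding all 4 inequalities: the left sides telescope to 0, and the right sides sum to 3 + 0 + (-2) + 1 = 2. So 0 ≥ 2, which is false.

Unsatisfiable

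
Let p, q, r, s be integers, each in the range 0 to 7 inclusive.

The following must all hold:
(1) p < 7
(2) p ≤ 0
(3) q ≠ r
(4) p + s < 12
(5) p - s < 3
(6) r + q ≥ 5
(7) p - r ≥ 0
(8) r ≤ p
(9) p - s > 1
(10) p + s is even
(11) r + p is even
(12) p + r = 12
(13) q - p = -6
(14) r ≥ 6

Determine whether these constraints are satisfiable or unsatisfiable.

Unsatisfiable

From constraints 8 and 14: p ≥ r and r ≥ 6, so p ≥ 6. From constraint 2: p ≤ 0. But 0 < 6, so no value of p works.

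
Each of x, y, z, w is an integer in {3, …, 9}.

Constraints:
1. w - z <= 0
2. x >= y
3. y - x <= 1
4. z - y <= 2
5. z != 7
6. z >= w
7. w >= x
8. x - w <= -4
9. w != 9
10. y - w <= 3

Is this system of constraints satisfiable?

Unsatisfiable

Constraints 1, 3, 4, and 8 give w − x ≥ 4, x − y ≥ -1, y − z ≥ -2, z − w ≥ 0.
Adding all 4 inequalities: the left sides telescope to 0, and the right sides sum to 4 + (-1) + (-2) + 0 = 1. So 0 ≥ 1, which is false.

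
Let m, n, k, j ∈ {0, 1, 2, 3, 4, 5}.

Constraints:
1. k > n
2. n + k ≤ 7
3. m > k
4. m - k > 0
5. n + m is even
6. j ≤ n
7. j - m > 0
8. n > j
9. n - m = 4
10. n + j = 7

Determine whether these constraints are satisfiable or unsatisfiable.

Constraints 1, 3, 7, and 8 give j < n, n < k, k < m, m < j. Chaining: j < n < k < m < j, which forces j < j — impossible.

Unsatisfiable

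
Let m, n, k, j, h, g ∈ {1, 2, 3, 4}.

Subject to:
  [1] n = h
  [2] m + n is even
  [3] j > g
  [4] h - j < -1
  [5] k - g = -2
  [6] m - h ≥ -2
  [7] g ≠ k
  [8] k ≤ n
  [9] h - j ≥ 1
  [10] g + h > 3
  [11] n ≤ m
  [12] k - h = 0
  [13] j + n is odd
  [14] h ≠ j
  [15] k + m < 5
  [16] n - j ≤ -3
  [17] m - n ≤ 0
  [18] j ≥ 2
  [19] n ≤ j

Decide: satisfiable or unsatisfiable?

Unsatisfiable

Constraints 6, 9, 16, and 17 give n − m ≥ 0, m − h ≥ -2, h − j ≥ 1, j − n ≥ 3.
Adding all 4 inequalities: the left sides telescope to 0, and the right sides sum to 0 + (-2) + 1 + 3 = 2. So 0 ≥ 2, which is false.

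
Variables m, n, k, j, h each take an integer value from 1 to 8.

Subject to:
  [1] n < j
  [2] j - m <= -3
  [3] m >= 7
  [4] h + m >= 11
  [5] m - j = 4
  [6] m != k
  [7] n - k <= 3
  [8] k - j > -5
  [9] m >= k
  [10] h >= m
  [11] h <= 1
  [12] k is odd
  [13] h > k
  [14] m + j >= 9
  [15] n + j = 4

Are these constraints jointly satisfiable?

From constraint 3: m ≥ 7. From constraints 10 and 11: m ≤ h and h ≤ 1, so m ≤ 1. But 1 < 7, so no value of m works.

Unsatisfiable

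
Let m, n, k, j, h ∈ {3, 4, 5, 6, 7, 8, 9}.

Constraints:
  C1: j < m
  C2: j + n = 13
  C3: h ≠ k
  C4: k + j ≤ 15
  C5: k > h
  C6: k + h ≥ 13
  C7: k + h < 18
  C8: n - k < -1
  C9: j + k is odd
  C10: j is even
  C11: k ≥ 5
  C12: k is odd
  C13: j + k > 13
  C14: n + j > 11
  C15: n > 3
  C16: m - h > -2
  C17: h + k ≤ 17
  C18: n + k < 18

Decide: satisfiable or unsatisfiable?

Satisfiable

Try m = 7, n = 7, k = 9, j = 6, h = 7.
Check constraint 2: j + n = 13; constraint 4: k + j = 15. The remaining constraints are straightforward to verify.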